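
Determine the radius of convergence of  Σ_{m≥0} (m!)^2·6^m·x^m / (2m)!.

The ratio of consecutive coefficients is (m+1)²/[(2m+1)·(2m+2)] · 6 → 3/2.
Convergence for |x| · 3/2 < 1, i.e. |x| < 2/3. So R = 2/3.

R = 2/3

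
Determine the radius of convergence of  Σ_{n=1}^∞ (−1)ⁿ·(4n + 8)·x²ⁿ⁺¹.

Apply the ratio test: |a_{n+1}| / |a_n| = (4(n+1) + 8)/(4n + 8), which tends to 1 as n → ∞.
Writing y = x², the series in y has radius 1, so |x| < √(1) = 1 and R = 1.

R = 1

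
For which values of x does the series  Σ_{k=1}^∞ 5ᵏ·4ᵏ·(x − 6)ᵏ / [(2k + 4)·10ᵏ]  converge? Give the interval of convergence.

[11/2, 13/2)

Apply the ratio test: |a_{k+1}| / |a_k| = [(2k + 4)/(2(k+1) + 4)] · 5·4/10, which tends to 2 as k → ∞.
The series converges when 2 · |x − 6| < 1, giving R = 1/2.
Endpoint x = 13/2: comparison with the harmonic series Σ 1/k shows the series diverges.
At x = 11/2: an alternating series whose terms decrease to 0 in absolute value, so it converges by the Leibniz criterion.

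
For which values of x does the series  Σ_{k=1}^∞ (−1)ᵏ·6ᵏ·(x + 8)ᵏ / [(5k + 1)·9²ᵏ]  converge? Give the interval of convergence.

The ratio of consecutive coefficients is [(5k + 1)/(5(k+1) + 1)] · 6/81 → 2/27.
The series converges when 2/27 · |x + 8| < 1, giving R = 27/2.
At x = 11/2: an alternating series whose terms decrease to 0 in absolute value, so it converges by the Leibniz criterion.
When x = -43/2, comparison with the harmonic series Σ 1/k shows the series diverges.

(-43/2, 11/2]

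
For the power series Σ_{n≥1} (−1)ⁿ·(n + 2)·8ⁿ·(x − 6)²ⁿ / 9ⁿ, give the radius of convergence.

Apply the ratio test: |a_{n+1}| / |a_n| = [((n+1) + 2)/(n + 2)] · 8/9, which tends to 8/9 as n → ∞.
Since the exponent of (x − 6) increases by 2 each term, convergence requires |x − 6|² < 9/8, hence R = 3√2/4.

R = 3√2/4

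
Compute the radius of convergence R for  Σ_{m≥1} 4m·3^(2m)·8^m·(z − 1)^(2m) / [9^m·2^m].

By the ratio test, |a_{m+1}/a_m| = [4(m+1)/4m] · 9·8/(9·2) → 4.
Successive powers of (z − 1) differ by 2, so the series converges when |z − 1|² · 4 < 1, i.e. |z − 1| < √(1/4) = 1/2. So R = 1/2.

R = 1/2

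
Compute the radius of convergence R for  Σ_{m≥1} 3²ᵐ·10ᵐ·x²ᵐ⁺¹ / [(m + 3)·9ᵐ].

The ratio of consecutive coefficients is [(m + 3)/((m+1) + 3)] · 9·10/9 → 10.
Since the exponent of x increases by 2 each term, convergence requires |x|² < 1/10, hence R = √10/10.

R = √10/10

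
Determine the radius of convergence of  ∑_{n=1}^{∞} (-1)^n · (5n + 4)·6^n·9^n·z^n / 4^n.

The ratio of consecutive coefficients is [(5(n+1) + 4)/(5n + 4)] · 6·9/4 → 27/2.
Hence the series converges for |z| < 1/(27/2) = 2/27, so the radius of convergence is 2/27.

R = 2/27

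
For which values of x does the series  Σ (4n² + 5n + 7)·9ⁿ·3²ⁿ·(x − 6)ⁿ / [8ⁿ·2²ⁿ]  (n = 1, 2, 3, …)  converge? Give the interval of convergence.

(454/81, 518/81)

Apply the ratio test: |a_{n+1}| / |a_n| = [(4(n+1)² + 5(n+1) + 7)/(4n² + 5n + 7)] · 9·9/(8·4), which tends to 81/32 as n → ∞.
Hence the series converges for |x − 6| < 1/(81/32) = 32/81, so the radius of convergence is 32/81.
At x = 518/81: the n-th term does not approach 0; divergence by the term test.
When x = 454/81, the terms have absolute value of order n², which does not tend to 0, so the series diverges by the divergence test.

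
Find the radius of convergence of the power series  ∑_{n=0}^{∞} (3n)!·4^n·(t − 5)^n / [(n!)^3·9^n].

By the ratio test, |a_{n+1}/a_n| = (3n+1)·(3n+2)·(3n+3)/(n+1)³ · 4/9 → 12.
Thus R = 1/(12) = 1/12.

R = 1/12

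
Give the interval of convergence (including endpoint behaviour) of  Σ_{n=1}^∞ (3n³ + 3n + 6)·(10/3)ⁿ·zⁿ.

The ratio of consecutive coefficients is [(3(n+1)³ + 3(n+1) + 6)/(3n³ + 3n + 6)] · 10/3 → 10/3.
The series converges when 10/3 · |z| < 1, giving R = 3/10.
When z = 3/10, the terms have absolute value of order n³, which does not tend to 0, so the series diverges by the divergence test.
Check z = -3/10: the terms do not tend to 0, so the series diverges.

(-3/10, 3/10)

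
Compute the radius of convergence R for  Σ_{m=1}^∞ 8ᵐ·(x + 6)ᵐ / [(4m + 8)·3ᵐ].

Apply the ratio test: |a_{m+1}| / |a_m| = [(4m + 8)/(4(m+1) + 8)] · 8/3, which tends to 8/3 as m → ∞.
Convergence for |x + 6| · 8/3 < 1, i.e. |x + 6| < 3/8. So R = 3/8.

R = 3/8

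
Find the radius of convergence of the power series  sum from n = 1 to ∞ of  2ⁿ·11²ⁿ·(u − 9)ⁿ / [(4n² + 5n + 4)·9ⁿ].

R = 9/242

Ratio test: |a_{n+1}/a_n| = [(4n² + 5n + 4)/(4(n+1)² + 5(n+1) + 4)] · 2·121/9 → 242/9 as n → ∞.
The series converges when 242/9 · |u − 9| < 1, giving R = 9/242.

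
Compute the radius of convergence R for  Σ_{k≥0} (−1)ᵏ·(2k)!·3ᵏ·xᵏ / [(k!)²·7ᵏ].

Apply the ratio test: |a_{k+1}| / |a_k| = (2k+1)·(2k+2)/(k+1)² · 3/7, which tends to 12/7 as k → ∞.
Convergence for |x| · 12/7 < 1, i.e. |x| < 7/12. So R = 7/12.

R = 7/12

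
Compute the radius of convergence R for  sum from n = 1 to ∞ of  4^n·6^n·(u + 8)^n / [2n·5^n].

R = 5/24

Ratio test: |a_{n+1}/a_n| = [2n/2(n+1)] · 4·6/5 → 24/5 as n → ∞.
The series converges when 24/5 · |u + 8| < 1, giving R = 5/24.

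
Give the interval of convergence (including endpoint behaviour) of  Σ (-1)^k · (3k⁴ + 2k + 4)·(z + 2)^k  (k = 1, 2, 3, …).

Apply the ratio test: |a_{k+1}| / |a_k| = (3(k+1)⁴ + 2(k+1) + 4)/(3k⁴ + 2k + 4), which tends to 1 as k → ∞.
Hence R = 1.
At z = -1: the k-th term does not approach 0; divergence by the term test.
Check z = -3: the k-th term does not approach 0; divergence by the term test.

(-3, -1)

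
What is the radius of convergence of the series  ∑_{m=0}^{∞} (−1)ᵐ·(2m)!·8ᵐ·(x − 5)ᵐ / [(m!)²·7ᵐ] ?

R = 7/32

By the ratio test, |a_{m+1}/a_m| = (2m+1)·(2m+2)/(m+1)² · 8/7 → 32/7.
Hence the series converges for |x − 5| < 1/(32/7) = 7/32, so the radius of convergence is 7/32.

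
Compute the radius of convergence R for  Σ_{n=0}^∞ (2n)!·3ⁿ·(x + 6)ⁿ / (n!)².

Ratio test: |a_{n+1}/a_n| = (2n+1)·(2n+2)/(n+1)² · 3 → 12 as n → ∞.
Hence the series converges for |x + 6| < 1/(12) = 1/12, so the radius of convergence is 1/12.

R = 1/12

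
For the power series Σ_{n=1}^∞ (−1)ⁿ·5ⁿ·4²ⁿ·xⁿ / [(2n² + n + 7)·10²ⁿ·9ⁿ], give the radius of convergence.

Apply the ratio test: |a_{n+1}| / |a_n| = [(2n² + n + 7)/(2(n+1)² + (n+1) + 7)] · 5·16/(100·9), which tends to 4/45 as n → ∞.
Hence the series converges for |x| < 1/(4/45) = 45/4, so the radius of convergence is 45/4.

R = 45/4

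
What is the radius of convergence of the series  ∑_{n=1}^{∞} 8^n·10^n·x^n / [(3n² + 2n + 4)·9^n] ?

Ratio test: |a_{n+1}/a_n| = [(3n² + 2n + 4)/(3(n+1)² + 2(n+1) + 4)] · 8·10/9 → 80/9 as n → ∞.
Convergence for |x| · 80/9 < 1, i.e. |x| < 9/80. So R = 9/80.

R = 9/80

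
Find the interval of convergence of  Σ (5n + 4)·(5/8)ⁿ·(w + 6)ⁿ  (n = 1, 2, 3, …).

(-38/5, -22/5)

Apply the ratio test: |a_{n+1}| / |a_n| = [(5(n+1) + 4)/(5n + 4)] · 5/8, which tends to 5/8 as n → ∞.
Convergence for |w + 6| · 5/8 < 1, i.e. |w + 6| < 8/5. So R = 8/5.
At w = -22/5: the terms have absolute value of order n, which does not tend to 0, so the series diverges by the divergence test.
At w = -38/5: the terms do not tend to 0, so the series diverges.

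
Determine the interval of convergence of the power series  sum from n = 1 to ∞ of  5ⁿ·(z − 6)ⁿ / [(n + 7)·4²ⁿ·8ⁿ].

The ratio of consecutive coefficients is [(n + 7)/((n+1) + 7)] · 5/(16·8) → 5/128.
The series converges when 5/128 · |z − 6| < 1, giving R = 128/5.
Endpoint z = 158/5: the terms are asymptotic to a nonzero constant times 1/n, so the series diverges by limit comparison with Σ 1/n.
Endpoint z = -98/5: convergence follows from the alternating series test (terms decrease monotonically to 0).

[-98/5, 158/5)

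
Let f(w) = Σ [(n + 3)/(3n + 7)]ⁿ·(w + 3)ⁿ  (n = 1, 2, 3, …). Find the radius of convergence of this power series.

R = 3

Root test: |a_n|^(1/n) = (n + 3)/(3n + 7) → 1/3.
Thus R = 1/(1/3) = 3.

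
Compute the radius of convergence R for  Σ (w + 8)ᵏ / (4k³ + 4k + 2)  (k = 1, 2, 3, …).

R = 1

By the ratio test, |a_{k+1}/a_k| = (4k³ + 4k + 2)/(4(k+1)³ + 4(k+1) + 2) → 1.
So the series converges when |w + 8| < 1 and diverges when |w + 8| > 1; R = 1.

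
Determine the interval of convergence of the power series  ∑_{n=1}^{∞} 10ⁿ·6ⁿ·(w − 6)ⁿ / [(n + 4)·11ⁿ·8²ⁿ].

The ratio of consecutive coefficients is [(n + 4)/((n+1) + 4)] · 10·6/(11·64) → 15/176.
Hence the series converges for |w − 6| < 1/(15/176) = 176/15, so the radius of convergence is 176/15.
Check w = 266/15: the terms behave like c/n; limit comparison with the harmonic series gives divergence.
When w = -86/15, an alternating series whose terms decrease to 0 in absolute value, so it converges by the Leibniz criterion.

[-86/15, 266/15)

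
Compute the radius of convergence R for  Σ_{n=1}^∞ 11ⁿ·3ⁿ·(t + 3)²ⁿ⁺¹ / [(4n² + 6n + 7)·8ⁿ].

R = 2√66/33

Ratio test: |a_{n+1}/a_n| = [(4n² + 6n + 7)/(4(n+1)² + 6(n+1) + 7)] · 11·3/8 → 33/8 as n → ∞.
Successive powers of (t + 3) differ by 2, so the series converges when |t + 3|² · 33/8 < 1, i.e. |t + 3| < √(8/33). So R = 2√66/33.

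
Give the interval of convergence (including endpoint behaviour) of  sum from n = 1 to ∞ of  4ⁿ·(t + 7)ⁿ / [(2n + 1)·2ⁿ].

[-15/2, -13/2)

The ratio of consecutive coefficients is [(2n + 1)/(2(n+1) + 1)] · 4/2 → 2.
Convergence for |t + 7| · 2 < 1, i.e. |t + 7| < 1/2. So R = 1/2.
At t = -13/2: the terms behave like c/n; limit comparison with the harmonic series gives divergence.
Endpoint t = -15/2: convergence follows from the alternating series test (terms decrease monotonically to 0).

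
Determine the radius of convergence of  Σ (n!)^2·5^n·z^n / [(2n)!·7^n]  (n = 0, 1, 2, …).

The ratio of consecutive coefficients is (n+1)²/[(2n+1)·(2n+2)] · 5/7 → 5/28.
Convergence for |z| · 5/28 < 1, i.e. |z| < 28/5. So R = 28/5.

R = 28/5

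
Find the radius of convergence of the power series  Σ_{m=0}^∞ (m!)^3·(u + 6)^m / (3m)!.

R = 27

Apply the ratio test: |a_{m+1}| / |a_m| = (m+1)³/[(3m+1)·(3m+2)·(3m+3)], which tends to 1/27 as m → ∞.
The series converges when 1/27 · |u + 6| < 1, giving R = 27.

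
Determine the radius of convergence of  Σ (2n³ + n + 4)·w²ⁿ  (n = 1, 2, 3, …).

R = 1

Apply the ratio test: |a_{n+1}| / |a_n| = (2(n+1)³ + (n+1) + 4)/(2n³ + n + 4), which tends to 1 as n → ∞.
Since the exponent of w increases by 2 each term, convergence requires |w|² < 1, hence R = 1.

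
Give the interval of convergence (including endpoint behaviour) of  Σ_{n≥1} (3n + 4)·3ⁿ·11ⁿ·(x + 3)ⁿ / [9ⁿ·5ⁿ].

Ratio test: |a_{n+1}/a_n| = [(3(n+1) + 4)/(3n + 4)] · 3·11/(9·5) → 11/15 as n → ∞.
The series converges when 11/15 · |x + 3| < 1, giving R = 15/11.
Check x = -18/11: the terms do not tend to 0, so the series diverges.
At x = -48/11: the terms do not tend to 0, so the series diverges.

(-48/11, -18/11)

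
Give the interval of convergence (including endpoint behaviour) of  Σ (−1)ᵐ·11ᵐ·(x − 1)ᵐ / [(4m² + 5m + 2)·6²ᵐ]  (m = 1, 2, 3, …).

By the ratio test, |a_{m+1}/a_m| = [(4m² + 5m + 2)/(4(m+1)² + 5(m+1) + 2)] · 11/36 → 11/36.
The series converges when 11/36 · |x − 1| < 1, giving R = 36/11.
At x = 47/11: absolute convergence follows by limit comparison with Σ 1/m².
When x = -25/11, absolute convergence follows by limit comparison with Σ 1/m².

[-25/11, 47/11]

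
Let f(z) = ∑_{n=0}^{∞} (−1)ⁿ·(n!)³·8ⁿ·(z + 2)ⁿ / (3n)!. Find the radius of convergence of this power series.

The ratio of consecutive coefficients is (n+1)³/[(3n+1)·(3n+2)·(3n+3)] · 8 → 8/27.
Thus R = 1/(8/27) = 27/8.

R = 27/8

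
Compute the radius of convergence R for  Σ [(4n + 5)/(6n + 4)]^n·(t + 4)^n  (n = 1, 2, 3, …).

R = 3/2

By the Cauchy root test, |a_n|^(1/n) = (4n + 5)/(6n + 4) → 2/3.
The series converges when 2/3 · |t + 4| < 1, giving R = 3/2.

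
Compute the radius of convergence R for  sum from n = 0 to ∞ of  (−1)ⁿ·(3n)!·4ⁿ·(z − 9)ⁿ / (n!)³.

R = 1/108

Ratio test: |a_{n+1}/a_n| = (3n+1)·(3n+2)·(3n+3)/(n+1)³ · 4 → 108 as n → ∞.
The series converges when 108 · |z − 9| < 1, giving R = 1/108.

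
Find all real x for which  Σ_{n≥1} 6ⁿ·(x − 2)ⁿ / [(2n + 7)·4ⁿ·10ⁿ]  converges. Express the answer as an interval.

Apply the ratio test: |a_{n+1}| / |a_n| = [(2n + 7)/(2(n+1) + 7)] · 6/(4·10), which tends to 3/20 as n → ∞.
Thus R = 1/(3/20) = 20/3.
At x = 26/3: the terms are asymptotic to a nonzero constant times 1/n, so the series diverges by limit comparison with Σ 1/n.
At x = -14/3: convergence follows from the alternating series test (terms decrease monotonically to 0).

[-14/3, 26/3)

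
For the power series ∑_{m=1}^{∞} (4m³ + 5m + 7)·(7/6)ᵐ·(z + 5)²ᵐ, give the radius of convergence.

Apply the ratio test: |a_{m+1}| / |a_m| = [(4(m+1)³ + 5(m+1) + 7)/(4m³ + 5m + 7)] · 7/6, which tends to 7/6 as m → ∞.
Successive powers of (z + 5) differ by 2, so the series converges when |z + 5|² · 7/6 < 1, i.e. |z + 5| < √(6/7). So R = √42/7.

R = √42/7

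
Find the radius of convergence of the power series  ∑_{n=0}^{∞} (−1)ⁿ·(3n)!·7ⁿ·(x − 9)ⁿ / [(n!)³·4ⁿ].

The ratio of consecutive coefficients is (3n+1)·(3n+2)·(3n+3)/(n+1)³ · 7/4 → 189/4.
Convergence for |x − 9| · 189/4 < 1, i.e. |x − 9| < 4/189. So R = 4/189.

R = 4/189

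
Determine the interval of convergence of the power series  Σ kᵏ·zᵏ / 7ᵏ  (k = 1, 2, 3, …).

By the Cauchy root test, |a_k|^(1/k) = k/7 → ∞.
Since the k-th root of |a_k| is unbounded, the series converges only at z = 0; R = 0.

{0}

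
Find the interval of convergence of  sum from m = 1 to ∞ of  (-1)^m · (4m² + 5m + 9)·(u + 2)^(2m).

(-3, -1)

The ratio of consecutive coefficients is (4(m+1)² + 5(m+1) + 9)/(4m² + 5m + 9) → 1.
Since the exponent of (u + 2) increases by 2 each term, convergence requires |u + 2|² < 1, hence R = 1.
At u = -1: the terms do not tend to 0, so the series diverges.
Endpoint u = -3: the terms do not tend to 0, so the series diverges.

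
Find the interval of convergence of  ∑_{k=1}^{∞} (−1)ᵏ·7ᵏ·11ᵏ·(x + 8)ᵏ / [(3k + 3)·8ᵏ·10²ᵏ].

(-1416/77, 184/77]

Ratio test: |a_{k+1}/a_k| = [(3k + 3)/(3(k+1) + 3)] · 7·11/(8·100) → 77/800 as k → ∞.
The series converges when 77/800 · |x + 8| < 1, giving R = 800/77.
Check x = 184/77: the terms alternate in sign and decrease monotonically to 0 in absolute value (size ~ c/k), so the alternating series test gives convergence.
Check x = -1416/77: the terms are asymptotic to a nonzero constant times 1/k, so the series diverges by limit comparison with Σ 1/k.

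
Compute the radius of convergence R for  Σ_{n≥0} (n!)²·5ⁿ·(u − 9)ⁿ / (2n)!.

R = 4/5

The ratio of consecutive coefficients is (n+1)²/[(2n+1)·(2n+2)] · 5 → 5/4.
Hence the series converges for |u − 9| < 1/(5/4) = 4/5, so the radius of convergence is 4/5.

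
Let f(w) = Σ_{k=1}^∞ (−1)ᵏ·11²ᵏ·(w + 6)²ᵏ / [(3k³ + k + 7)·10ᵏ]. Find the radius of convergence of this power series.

R = √10/11

Ratio test: |a_{k+1}/a_k| = [(3k³ + k + 7)/(3(k+1)³ + (k+1) + 7)] · 121/10 → 121/10 as k → ∞.
Since the exponent of (w + 6) increases by 2 each term, convergence requires |w + 6|² < 10/121, hence R = √10/11.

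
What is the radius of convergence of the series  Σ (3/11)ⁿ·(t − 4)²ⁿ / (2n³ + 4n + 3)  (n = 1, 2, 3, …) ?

R = √33/3

By the ratio test, |a_{n+1}/a_n| = [(2n³ + 4n + 3)/(2(n+1)³ + 4(n+1) + 3)] · 3/11 → 3/11.
Since the exponent of (t − 4) increases by 2 each term, convergence requires |t − 4|² < 11/3, hence R = √33/3.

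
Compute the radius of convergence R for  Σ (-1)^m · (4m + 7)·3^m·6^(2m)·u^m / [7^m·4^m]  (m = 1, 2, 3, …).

The ratio of consecutive coefficients is [(4(m+1) + 7)/(4m + 7)] · 3·36/(7·4) → 27/7.
Convergence for |u| · 27/7 < 1, i.e. |u| < 7/27. So R = 7/27.

R = 7/27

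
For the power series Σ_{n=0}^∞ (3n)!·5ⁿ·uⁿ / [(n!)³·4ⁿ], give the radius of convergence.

R = 4/135

The ratio of consecutive coefficients is (3n+1)·(3n+2)·(3n+3)/(n+1)³ · 5/4 → 135/4.
Convergence for |u| · 135/4 < 1, i.e. |u| < 4/135. So R = 4/135.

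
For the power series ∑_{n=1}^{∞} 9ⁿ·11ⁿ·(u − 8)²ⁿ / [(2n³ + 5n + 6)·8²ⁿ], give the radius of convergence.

R = 8√11/33

Ratio test: |a_{n+1}/a_n| = [(2n³ + 5n + 6)/(2(n+1)³ + 5(n+1) + 6)] · 9·11/64 → 99/64 as n → ∞.
Since the exponent of (u − 8) increases by 2 each term, convergence requires |u − 8|² < 64/99, hence R = 8√11/33.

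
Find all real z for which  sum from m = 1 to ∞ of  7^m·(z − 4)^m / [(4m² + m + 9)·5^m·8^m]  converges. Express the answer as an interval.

[-12/7, 68/7]

Ratio test: |a_{m+1}/a_m| = [(4m² + m + 9)/(4(m+1)² + (m+1) + 9)] · 7/(5·8) → 7/40 as m → ∞.
Thus R = 1/(7/40) = 40/7.
When z = 68/7, the series is dominated by a constant times Σ 1/m², which converges (p = 2 > 1).
Check z = -12/7: the terms are on the order of 1/m², so the series converges absolutely by comparison with the p-series (p = 2 > 1).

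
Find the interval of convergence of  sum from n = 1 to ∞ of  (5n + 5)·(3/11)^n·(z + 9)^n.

(-38/3, -16/3)

Apply the ratio test: |a_{n+1}| / |a_n| = [(5(n+1) + 5)/(5n + 5)] · 3/11, which tends to 3/11 as n → ∞.
Hence the series converges for |z + 9| < 1/(3/11) = 11/3, so the radius of convergence is 11/3.
At z = -16/3: the terms do not tend to 0, so the series diverges.
Endpoint z = -38/3: the terms have absolute value of order n, which does not tend to 0, so the series diverges by the divergence test.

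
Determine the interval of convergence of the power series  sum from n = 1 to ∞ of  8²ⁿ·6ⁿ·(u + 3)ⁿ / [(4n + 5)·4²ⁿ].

[-73/24, -71/24)

Ratio test: |a_{n+1}/a_n| = [(4n + 5)/(4(n+1) + 5)] · 64·6/16 → 24 as n → ∞.
Thus R = 1/(24) = 1/24.
Endpoint u = -71/24: the terms behave like c/n; limit comparison with the harmonic series gives divergence.
At u = -73/24: convergence follows from the alternating series test (terms decrease monotonically to 0).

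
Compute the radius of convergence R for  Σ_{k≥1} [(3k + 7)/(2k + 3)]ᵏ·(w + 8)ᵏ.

By the Cauchy root test, |a_k|^(1/k) = (3k + 7)/(2k + 3) → 3/2.
Convergence for |w + 8| · 3/2 < 1, i.e. |w + 8| < 2/3. So R = 2/3.

R = 2/3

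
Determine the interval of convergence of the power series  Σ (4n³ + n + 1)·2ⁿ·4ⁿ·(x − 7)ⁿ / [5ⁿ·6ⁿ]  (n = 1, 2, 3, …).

Apply the ratio test: |a_{n+1}| / |a_n| = [(4(n+1)³ + (n+1) + 1)/(4n³ + n + 1)] · 2·4/(5·6), which tends to 4/15 as n → ∞.
The series converges when 4/15 · |x − 7| < 1, giving R = 15/4.
At x = 43/4: the terms do not tend to 0, so the series diverges.
When x = 13/4, the terms do not tend to 0, so the series diverges.

(13/4, 43/4)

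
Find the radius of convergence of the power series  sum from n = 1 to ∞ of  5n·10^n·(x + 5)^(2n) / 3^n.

Ratio test: |a_{n+1}/a_n| = [5(n+1)/5n] · 10/3 → 10/3 as n → ∞.
Writing y = (x + 5)², the series in y has radius 3/10, so |x + 5| < √(3/10) and R = √30/10.

R = √30/10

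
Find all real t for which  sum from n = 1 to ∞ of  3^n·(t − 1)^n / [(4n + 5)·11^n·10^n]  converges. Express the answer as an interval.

[-107/3, 113/3)

By the ratio test, |a_{n+1}/a_n| = [(4n + 5)/(4(n+1) + 5)] · 3/(11·10) → 3/110.
Convergence for |t − 1| · 3/110 < 1, i.e. |t − 1| < 110/3. So R = 110/3.
Check t = 113/3: the terms behave like c/n; limit comparison with the harmonic series gives divergence.
When t = -107/3, the terms alternate in sign and decrease monotonically to 0 in absolute value (size ~ c/n), so the alternating series test gives convergence.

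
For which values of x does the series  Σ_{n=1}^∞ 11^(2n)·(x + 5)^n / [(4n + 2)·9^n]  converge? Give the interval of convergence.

[-614/121, -596/121)

By the ratio test, |a_{n+1}/a_n| = [(4n + 2)/(4(n+1) + 2)] · 121/9 → 121/9.
Thus R = 1/(121/9) = 9/121.
Check x = -596/121: comparison with the harmonic series Σ 1/n shows the series diverges.
At x = -614/121: convergence follows from the alternating series test (terms decrease monotonically to 0).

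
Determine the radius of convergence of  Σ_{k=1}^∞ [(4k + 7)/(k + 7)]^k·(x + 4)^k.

R = 1/4

Root test: |a_k|^(1/k) = (4k + 7)/(k + 7) → 4.
Hence the series converges for |x + 4| < 1/(4) = 1/4, so the radius of convergence is 1/4.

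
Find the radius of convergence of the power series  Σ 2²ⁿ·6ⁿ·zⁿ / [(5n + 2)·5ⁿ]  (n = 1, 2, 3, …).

Ratio test: |a_{n+1}/a_n| = [(5n + 2)/(5(n+1) + 2)] · 4·6/5 → 24/5 as n → ∞.
Hence the series converges for |z| < 1/(24/5) = 5/24, so the radius of convergence is 5/24.

R = 5/24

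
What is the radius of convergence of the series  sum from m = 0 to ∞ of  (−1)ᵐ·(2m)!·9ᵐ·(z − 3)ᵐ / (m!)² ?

R = 1/36

By the ratio test, |a_{m+1}/a_m| = (2m+1)·(2m+2)/(m+1)² · 9 → 36.
Thus R = 1/(36) = 1/36.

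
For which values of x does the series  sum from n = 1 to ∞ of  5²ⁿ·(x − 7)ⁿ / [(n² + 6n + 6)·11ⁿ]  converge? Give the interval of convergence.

[164/25, 186/25]

Apply the ratio test: |a_{n+1}| / |a_n| = [(n² + 6n + 6)/((n+1)² + 6(n+1) + 6)] · 25/11, which tends to 25/11 as n → ∞.
Hence the series converges for |x − 7| < 1/(25/11) = 11/25, so the radius of convergence is 11/25.
When x = 186/25, absolute convergence follows by limit comparison with Σ 1/n².
Check x = 164/25: absolute convergence follows by limit comparison with Σ 1/n².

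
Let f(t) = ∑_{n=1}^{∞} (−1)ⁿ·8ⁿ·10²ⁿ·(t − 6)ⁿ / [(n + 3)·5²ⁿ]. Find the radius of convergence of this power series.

R = 1/32

By the ratio test, |a_{n+1}/a_n| = [(n + 3)/((n+1) + 3)] · 8·100/25 → 32.
Thus R = 1/(32) = 1/32.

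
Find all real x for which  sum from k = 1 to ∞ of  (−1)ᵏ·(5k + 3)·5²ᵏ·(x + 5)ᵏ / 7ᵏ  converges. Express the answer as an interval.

(-132/25, -118/25)

By the ratio test, |a_{k+1}/a_k| = [(5(k+1) + 3)/(5k + 3)] · 25/7 → 25/7.
Convergence for |x + 5| · 25/7 < 1, i.e. |x + 5| < 7/25. So R = 7/25.
Endpoint x = -118/25: the k-th term does not approach 0; divergence by the term test.
At x = -132/25: the terms do not tend to 0, so the series diverges.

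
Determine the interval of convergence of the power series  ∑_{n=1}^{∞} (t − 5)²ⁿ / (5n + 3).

Apply the ratio test: |a_{n+1}| / |a_n| = (5n + 3)/(5(n+1) + 3), which tends to 1 as n → ∞.
Writing y = (t − 5)², the series in y has radius 1, so |t − 5| < √(1) = 1 and R = 1.
Check t = 6: comparison with the harmonic series Σ 1/n shows the series diverges.
At t = 4: the terms are asymptotic to a nonzero constant times 1/n, so the series diverges by limit comparison with Σ 1/n.

(4, 6)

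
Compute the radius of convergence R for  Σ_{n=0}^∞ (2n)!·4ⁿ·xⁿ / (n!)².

R = 1/16

Ratio test: |a_{n+1}/a_n| = (2n+1)·(2n+2)/(n+1)² · 4 → 16 as n → ∞.
The series converges when 16 · |x| < 1, giving R = 1/16.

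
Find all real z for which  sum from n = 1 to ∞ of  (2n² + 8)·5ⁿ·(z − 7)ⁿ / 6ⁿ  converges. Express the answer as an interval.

(29/5, 41/5)

Ratio test: |a_{n+1}/a_n| = [(2(n+1)² + 8)/(2n² + 8)] · 5/6 → 5/6 as n → ∞.
The series converges when 5/6 · |z − 7| < 1, giving R = 6/5.
When z = 41/5, the n-th term does not approach 0; divergence by the term test.
When z = 29/5, the n-th term does not approach 0; divergence by the term test.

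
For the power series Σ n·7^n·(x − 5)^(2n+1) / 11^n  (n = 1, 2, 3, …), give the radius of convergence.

R = √77/7

The ratio of consecutive coefficients is [(n+1)/n] · 7/11 → 7/11.
Successive powers of (x − 5) differ by 2, so the series converges when |x − 5|² · 7/11 < 1, i.e. |x − 5| < √(11/7). So R = √77/7.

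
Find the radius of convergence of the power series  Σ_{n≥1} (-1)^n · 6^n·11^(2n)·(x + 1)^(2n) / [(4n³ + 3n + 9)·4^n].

R = √6/33

Apply the ratio test: |a_{n+1}| / |a_n| = [(4n³ + 3n + 9)/(4(n+1)³ + 3(n+1) + 9)] · 6·121/4, which tends to 363/2 as n → ∞.
Writing y = (x + 1)², the series in y has radius 2/363, so |x + 1| < √(2/363) and R = √6/33.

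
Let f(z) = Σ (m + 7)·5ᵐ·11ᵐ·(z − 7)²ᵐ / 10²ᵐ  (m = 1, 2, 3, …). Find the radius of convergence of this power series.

R = 2√55/11

The ratio of consecutive coefficients is [((m+1) + 7)/(m + 7)] · 5·11/100 → 11/20.
Successive powers of (z − 7) differ by 2, so the series converges when |z − 7|² · 11/20 < 1, i.e. |z − 7| < √(20/11). So R = 2√55/11.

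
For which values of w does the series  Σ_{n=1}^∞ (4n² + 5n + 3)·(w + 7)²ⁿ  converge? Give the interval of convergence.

(-8, -6)

The ratio of consecutive coefficients is (4(n+1)² + 5(n+1) + 3)/(4n² + 5n + 3) → 1.
Writing y = (w + 7)², the series in y has radius 1, so |w + 7| < √(1) = 1 and R = 1.
Check w = -6: the terms have absolute value of order n², which does not tend to 0, so the series diverges by the divergence test.
When w = -8, the n-th term does not approach 0; divergence by the term test.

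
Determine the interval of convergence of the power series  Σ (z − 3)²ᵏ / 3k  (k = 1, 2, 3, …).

By the ratio test, |a_{k+1}/a_k| = 3k/3(k+1) → 1.
Since the exponent of (z − 3) increases by 2 each term, convergence requires |z − 3|² < 1, hence R = 1.
At z = 4: comparison with the harmonic series Σ 1/k shows the series diverges.
At z = 2: the terms behave like c/k; limit comparison with the harmonic series gives divergence.

(2, 4)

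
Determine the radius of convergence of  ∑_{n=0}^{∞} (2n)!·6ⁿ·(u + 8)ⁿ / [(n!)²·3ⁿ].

Ratio test: |a_{n+1}/a_n| = (2n+1)·(2n+2)/(n+1)² · 6/3 → 8 as n → ∞.
Hence the series converges for |u + 8| < 1/(8) = 1/8, so the radius of convergence is 1/8.

R = 1/8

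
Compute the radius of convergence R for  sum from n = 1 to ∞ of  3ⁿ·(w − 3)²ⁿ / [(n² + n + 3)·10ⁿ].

Apply the ratio test: |a_{n+1}| / |a_n| = [(n² + n + 3)/((n+1)² + (n+1) + 3)] · 3/10, which tends to 3/10 as n → ∞.
Writing y = (w − 3)², the series in y has radius 10/3, so |w − 3| < √(10/3) and R = √30/3.

R = √30/3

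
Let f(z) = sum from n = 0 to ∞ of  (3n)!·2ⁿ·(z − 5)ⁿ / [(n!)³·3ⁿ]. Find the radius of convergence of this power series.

R = 1/18

By the ratio test, |a_{n+1}/a_n| = (3n+1)·(3n+2)·(3n+3)/(n+1)³ · 2/3 → 18.
Convergence for |z − 5| · 18 < 1, i.e. |z − 5| < 1/18. So R = 1/18.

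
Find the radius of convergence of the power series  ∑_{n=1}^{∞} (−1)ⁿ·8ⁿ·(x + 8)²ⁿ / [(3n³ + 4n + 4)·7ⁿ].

R = √14/4

Apply the ratio test: |a_{n+1}| / |a_n| = [(3n³ + 4n + 4)/(3(n+1)³ + 4(n+1) + 4)] · 8/7, which tends to 8/7 as n → ∞.
Writing y = (x + 8)², the series in y has radius 7/8, so |x + 8| < √(7/8) and R = √14/4.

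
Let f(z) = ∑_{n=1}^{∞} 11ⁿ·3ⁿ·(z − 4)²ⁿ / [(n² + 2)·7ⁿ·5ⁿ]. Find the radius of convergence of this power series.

The ratio of consecutive coefficients is [(n² + 2)/((n+1)² + 2)] · 11·3/(7·5) → 33/35.
Successive powers of (z − 4) differ by 2, so the series converges when |z − 4|² · 33/35 < 1, i.e. |z − 4| < √(35/33). So R = √1155/33.

R = √1155/33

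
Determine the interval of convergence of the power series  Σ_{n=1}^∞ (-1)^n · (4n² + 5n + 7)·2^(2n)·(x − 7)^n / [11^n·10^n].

Apply the ratio test: |a_{n+1}| / |a_n| = [(4(n+1)² + 5(n+1) + 7)/(4n² + 5n + 7)] · 4/(11·10), which tends to 2/55 as n → ∞.
Convergence for |x − 7| · 2/55 < 1, i.e. |x − 7| < 55/2. So R = 55/2.
Endpoint x = 69/2: the terms have absolute value of order n², which does not tend to 0, so the series diverges by the divergence test.
Check x = -41/2: the terms have absolute value of order n², which does not tend to 0, so the series diverges by the divergence test.

(-41/2, 69/2)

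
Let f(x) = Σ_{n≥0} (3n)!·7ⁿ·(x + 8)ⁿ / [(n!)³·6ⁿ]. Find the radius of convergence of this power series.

R = 2/63

Apply the ratio test: |a_{n+1}| / |a_n| = (3n+1)·(3n+2)·(3n+3)/(n+1)³ · 7/6, which tends to 63/2 as n → ∞.
Thus R = 1/(63/2) = 2/63.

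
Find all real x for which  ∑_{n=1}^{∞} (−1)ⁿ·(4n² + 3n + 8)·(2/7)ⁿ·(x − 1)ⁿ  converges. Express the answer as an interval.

(-5/2, 9/2)

Apply the ratio test: |a_{n+1}| / |a_n| = [(4(n+1)² + 3(n+1) + 8)/(4n² + 3n + 8)] · 2/7, which tends to 2/7 as n → ∞.
Hence the series converges for |x − 1| < 1/(2/7) = 7/2, so the radius of convergence is 7/2.
Endpoint x = 9/2: the n-th term does not approach 0; divergence by the term test.
When x = -5/2, the terms have absolute value of order n², which does not tend to 0, so the series diverges by the divergence test.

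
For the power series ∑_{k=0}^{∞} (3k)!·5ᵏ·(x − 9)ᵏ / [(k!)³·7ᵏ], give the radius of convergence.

Ratio test: |a_{k+1}/a_k| = (3k+1)·(3k+2)·(3k+3)/(k+1)³ · 5/7 → 135/7 as k → ∞.
Thus R = 1/(135/7) = 7/135.

R = 7/135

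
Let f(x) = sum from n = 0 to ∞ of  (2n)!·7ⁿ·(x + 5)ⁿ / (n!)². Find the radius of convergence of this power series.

The ratio of consecutive coefficients is (2n+1)·(2n+2)/(n+1)² · 7 → 28.
Thus R = 1/(28) = 1/28.

R = 1/28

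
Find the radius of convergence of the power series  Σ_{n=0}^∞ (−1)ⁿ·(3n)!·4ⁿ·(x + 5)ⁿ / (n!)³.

R = 1/108

Ratio test: |a_{n+1}/a_n| = (3n+1)·(3n+2)·(3n+3)/(n+1)³ · 4 → 108 as n → ∞.
Hence the series converges for |x + 5| < 1/(108) = 1/108, so the radius of convergence is 1/108.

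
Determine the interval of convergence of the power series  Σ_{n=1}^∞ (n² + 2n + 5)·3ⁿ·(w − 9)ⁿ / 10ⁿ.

(17/3, 37/3)

Apply the ratio test: |a_{n+1}| / |a_n| = [((n+1)² + 2(n+1) + 5)/(n² + 2n + 5)] · 3/10, which tends to 3/10 as n → ∞.
Thus R = 1/(3/10) = 10/3.
At w = 37/3: the terms do not tend to 0, so the series diverges.
At w = 17/3: the n-th term does not approach 0; divergence by the term test.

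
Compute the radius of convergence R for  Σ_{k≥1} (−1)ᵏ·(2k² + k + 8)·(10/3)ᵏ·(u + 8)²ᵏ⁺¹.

Ratio test: |a_{k+1}/a_k| = [(2(k+1)² + (k+1) + 8)/(2k² + k + 8)] · 10/3 → 10/3 as k → ∞.
Writing y = (u + 8)², the series in y has radius 3/10, so |u + 8| < √(3/10) and R = √30/10.

R = √30/10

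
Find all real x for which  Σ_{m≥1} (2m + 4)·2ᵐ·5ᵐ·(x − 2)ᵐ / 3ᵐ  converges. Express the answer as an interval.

(17/10, 23/10)

The ratio of consecutive coefficients is [(2(m+1) + 4)/(2m + 4)] · 2·5/3 → 10/3.
The series converges when 10/3 · |x − 2| < 1, giving R = 3/10.
Endpoint x = 23/10: the terms have absolute value of order m, which does not tend to 0, so the series diverges by the divergence test.
At x = 17/10: the terms have absolute value of order m, which does not tend to 0, so the series diverges by the divergence test.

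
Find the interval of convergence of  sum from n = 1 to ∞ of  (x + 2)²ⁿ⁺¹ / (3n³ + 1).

[-3, -1]

Ratio test: |a_{n+1}/a_n| = (3n³ + 1)/(3(n+1)³ + 1) → 1 as n → ∞.
Writing y = (x + 2)², the series in y has radius 1, so |x + 2| < √(1) = 1 and R = 1.
Endpoint x = -1: absolute convergence follows by limit comparison with Σ 1/n³.
When x = -3, the series is dominated by a constant times Σ 1/n³, which converges (p = 3 > 1).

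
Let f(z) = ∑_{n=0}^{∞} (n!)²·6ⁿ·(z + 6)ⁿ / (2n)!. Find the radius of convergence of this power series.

R = 2/3

By the ratio test, |a_{n+1}/a_n| = (n+1)²/[(2n+1)·(2n+2)] · 6 → 3/2.
The series converges when 3/2 · |z + 6| < 1, giving R = 2/3.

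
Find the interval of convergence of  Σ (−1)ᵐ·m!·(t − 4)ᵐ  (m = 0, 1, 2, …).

The ratio of consecutive coefficients is (m+1) → ∞.
The terms grow without bound for any (t − 4) ≠ 0, so R = 0 (convergence only at t = 4).

{4}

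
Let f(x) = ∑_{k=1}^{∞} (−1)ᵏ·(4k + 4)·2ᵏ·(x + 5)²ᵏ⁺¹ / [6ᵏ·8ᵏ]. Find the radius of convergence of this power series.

R = 2√6

The ratio of consecutive coefficients is [(4(k+1) + 4)/(4k + 4)] · 2/(6·8) → 1/24.
Since the exponent of (x + 5) increases by 2 each term, convergence requires |x + 5|² < 24, hence R = 2√6.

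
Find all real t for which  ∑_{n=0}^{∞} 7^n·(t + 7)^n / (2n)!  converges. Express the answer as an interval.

(−∞, ∞)

The ratio of consecutive coefficients is 7 · 1/[(2n+1)·(2n+2)] → 0.
The ratio tends to 0 regardless of t, hence R = ∞.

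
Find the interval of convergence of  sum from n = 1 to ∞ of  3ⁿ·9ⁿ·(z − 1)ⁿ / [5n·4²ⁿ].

[11/27, 43/27)

Ratio test: |a_{n+1}/a_n| = [5n/5(n+1)] · 3·9/16 → 27/16 as n → ∞.
Convergence for |z − 1| · 27/16 < 1, i.e. |z − 1| < 16/27. So R = 16/27.
At z = 43/27: the terms behave like c/n; limit comparison with the harmonic series gives divergence.
When z = 11/27, the terms alternate in sign and decrease monotonically to 0 in absolute value (size ~ c/n), so the alternating series test gives convergence.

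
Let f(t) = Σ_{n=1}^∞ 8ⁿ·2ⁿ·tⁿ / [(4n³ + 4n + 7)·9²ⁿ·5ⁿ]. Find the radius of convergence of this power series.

Apply the ratio test: |a_{n+1}| / |a_n| = [(4n³ + 4n + 7)/(4(n+1)³ + 4(n+1) + 7)] · 8·2/(81·5), which tends to 16/405 as n → ∞.
The series converges when 16/405 · |t| < 1, giving R = 405/16.

R = 405/16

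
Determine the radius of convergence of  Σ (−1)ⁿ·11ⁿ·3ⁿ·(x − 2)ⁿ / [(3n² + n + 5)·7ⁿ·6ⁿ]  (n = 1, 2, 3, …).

R = 14/11

By the ratio test, |a_{n+1}/a_n| = [(3n² + n + 5)/(3(n+1)² + (n+1) + 5)] · 11·3/(7·6) → 11/14.
The series converges when 11/14 · |x − 2| < 1, giving R = 14/11.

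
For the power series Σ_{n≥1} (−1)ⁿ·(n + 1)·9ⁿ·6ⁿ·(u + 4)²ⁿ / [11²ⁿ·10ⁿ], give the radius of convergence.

R = 11√15/9

By the ratio test, |a_{n+1}/a_n| = [((n+1) + 1)/(n + 1)] · 9·6/(121·10) → 27/605.
Successive powers of (u + 4) differ by 2, so the series converges when |u + 4|² · 27/605 < 1, i.e. |u + 4| < √(605/27). So R = 11√15/9.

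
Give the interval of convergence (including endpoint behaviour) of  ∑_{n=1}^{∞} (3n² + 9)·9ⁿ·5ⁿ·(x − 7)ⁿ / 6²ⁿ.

(31/5, 39/5)

By the ratio test, |a_{n+1}/a_n| = [(3(n+1)² + 9)/(3n² + 9)] · 9·5/36 → 5/4.
Thus R = 1/(5/4) = 4/5.
Endpoint x = 39/5: the terms do not tend to 0, so the series diverges.
Check x = 31/5: the n-th term does not approach 0; divergence by the term test.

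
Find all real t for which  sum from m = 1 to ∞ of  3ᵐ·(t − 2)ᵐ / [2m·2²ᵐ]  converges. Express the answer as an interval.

Apply the ratio test: |a_{m+1}| / |a_m| = [2m/2(m+1)] · 3/4, which tends to 3/4 as m → ∞.
Thus R = 1/(3/4) = 4/3.
At t = 10/3: the terms behave like c/m; limit comparison with the harmonic series gives divergence.
Check t = 2/3: an alternating series whose terms decrease to 0 in absolute value, so it converges by the Leibniz criterion.

[2/3, 10/3)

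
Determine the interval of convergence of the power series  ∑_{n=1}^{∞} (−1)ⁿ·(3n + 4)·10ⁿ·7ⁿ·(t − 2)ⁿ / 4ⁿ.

(68/35, 72/35)

By the ratio test, |a_{n+1}/a_n| = [(3(n+1) + 4)/(3n + 4)] · 10·7/4 → 35/2.
The series converges when 35/2 · |t − 2| < 1, giving R = 2/35.
At t = 72/35: the terms do not tend to 0, so the series diverges.
Endpoint t = 68/35: the n-th term does not approach 0; divergence by the term test.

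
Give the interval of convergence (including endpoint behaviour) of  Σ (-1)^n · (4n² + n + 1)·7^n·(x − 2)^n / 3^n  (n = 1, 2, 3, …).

(11/7, 17/7)

Apply the ratio test: |a_{n+1}| / |a_n| = [(4(n+1)² + (n+1) + 1)/(4n² + n + 1)] · 7/3, which tends to 7/3 as n → ∞.
The series converges when 7/3 · |x − 2| < 1, giving R = 3/7.
When x = 17/7, the terms do not tend to 0, so the series diverges.
When x = 11/7, the terms do not tend to 0, so the series diverges.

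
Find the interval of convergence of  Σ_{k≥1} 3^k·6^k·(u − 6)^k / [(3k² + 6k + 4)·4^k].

[52/9, 56/9]

Apply the ratio test: |a_{k+1}| / |a_k| = [(3k² + 6k + 4)/(3(k+1)² + 6(k+1) + 4)] · 3·6/4, which tends to 9/2 as k → ∞.
Convergence for |u − 6| · 9/2 < 1, i.e. |u − 6| < 2/9. So R = 2/9.
When u = 56/9, absolute convergence follows by limit comparison with Σ 1/k².
When u = 52/9, the terms are on the order of 1/k², so the series converges absolutely by comparison with the p-series (p = 2 > 1).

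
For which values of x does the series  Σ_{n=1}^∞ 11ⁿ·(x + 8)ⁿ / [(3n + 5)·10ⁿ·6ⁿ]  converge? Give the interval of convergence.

[-148/11, -28/11)

The ratio of consecutive coefficients is [(3n + 5)/(3(n+1) + 5)] · 11/(10·6) → 11/60.
Convergence for |x + 8| · 11/60 < 1, i.e. |x + 8| < 60/11. So R = 60/11.
At x = -28/11: the terms are asymptotic to a nonzero constant times 1/n, so the series diverges by limit comparison with Σ 1/n.
Endpoint x = -148/11: the terms alternate in sign and decrease monotonically to 0 in absolute value (size ~ c/n), so the alternating series test gives convergence.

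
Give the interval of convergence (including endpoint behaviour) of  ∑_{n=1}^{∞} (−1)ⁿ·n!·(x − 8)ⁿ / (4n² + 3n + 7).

Ratio test: |a_{n+1}/a_n| = (n+1) · (4n² + 3n + 7)/(4(n+1)² + 3(n+1) + 7) → ∞ as n → ∞.
Since the ratio → ∞, the series diverges for every x ≠ 8, and R = 0.

{8}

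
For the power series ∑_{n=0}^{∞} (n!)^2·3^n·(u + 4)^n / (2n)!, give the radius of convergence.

Apply the ratio test: |a_{n+1}| / |a_n| = (n+1)²/[(2n+1)·(2n+2)] · 3, which tends to 3/4 as n → ∞.
Convergence for |u + 4| · 3/4 < 1, i.e. |u + 4| < 4/3. So R = 4/3.

R = 4/3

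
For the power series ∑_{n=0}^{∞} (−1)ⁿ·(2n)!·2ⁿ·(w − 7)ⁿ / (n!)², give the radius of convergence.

R = 1/8

Apply the ratio test: |a_{n+1}| / |a_n| = (2n+1)·(2n+2)/(n+1)² · 2, which tends to 8 as n → ∞.
Thus R = 1/(8) = 1/8.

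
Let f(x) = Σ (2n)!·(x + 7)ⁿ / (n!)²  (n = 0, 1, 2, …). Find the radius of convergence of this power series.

The ratio of consecutive coefficients is (2n+1)·(2n+2)/(n+1)² → 4.
The series converges when 4 · |x + 7| < 1, giving R = 1/4.

R = 1/4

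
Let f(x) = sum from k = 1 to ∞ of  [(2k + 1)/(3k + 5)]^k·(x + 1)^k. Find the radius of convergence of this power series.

By the Cauchy root test, |a_k|^(1/k) = (2k + 1)/(3k + 5) → 2/3.
Hence the series converges for |x + 1| < 1/(2/3) = 3/2, so the radius of convergence is 3/2.

R = 3/2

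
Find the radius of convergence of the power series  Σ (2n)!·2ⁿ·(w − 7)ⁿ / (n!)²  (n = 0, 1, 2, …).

R = 1/8

Apply the ratio test: |a_{n+1}| / |a_n| = (2n+1)·(2n+2)/(n+1)² · 2, which tends to 8 as n → ∞.
The series converges when 8 · |w − 7| < 1, giving R = 1/8.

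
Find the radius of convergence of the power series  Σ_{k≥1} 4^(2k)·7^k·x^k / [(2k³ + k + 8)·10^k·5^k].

R = 25/56

The ratio of consecutive coefficients is [(2k³ + k + 8)/(2(k+1)³ + (k+1) + 8)] · 16·7/(10·5) → 56/25.
The series converges when 56/25 · |x| < 1, giving R = 25/56.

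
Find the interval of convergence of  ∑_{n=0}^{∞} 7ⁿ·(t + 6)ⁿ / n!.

(−∞, ∞)

Ratio test: |a_{n+1}/a_n| = 7 · 1/(n+1) → 0 as n → ∞.
The ratio tends to 0 regardless of t, hence R = ∞.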